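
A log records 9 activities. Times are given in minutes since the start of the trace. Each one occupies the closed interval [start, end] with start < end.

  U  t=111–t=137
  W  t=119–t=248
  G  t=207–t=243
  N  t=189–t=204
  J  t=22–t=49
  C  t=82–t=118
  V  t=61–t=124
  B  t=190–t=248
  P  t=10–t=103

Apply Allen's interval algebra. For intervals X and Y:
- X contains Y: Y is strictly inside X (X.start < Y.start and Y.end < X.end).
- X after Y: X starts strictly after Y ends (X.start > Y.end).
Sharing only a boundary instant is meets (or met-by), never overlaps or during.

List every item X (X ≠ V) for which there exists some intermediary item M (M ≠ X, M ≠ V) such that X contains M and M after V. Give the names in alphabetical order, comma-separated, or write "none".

B, W

Target V = [t=61, t=124].
Intermediaries M with M after V: B, G, N.
Via B — items with X contains B: none.
Via G — items with X contains G: B, W.
Via N — items with X contains N: W.
Union: B, W.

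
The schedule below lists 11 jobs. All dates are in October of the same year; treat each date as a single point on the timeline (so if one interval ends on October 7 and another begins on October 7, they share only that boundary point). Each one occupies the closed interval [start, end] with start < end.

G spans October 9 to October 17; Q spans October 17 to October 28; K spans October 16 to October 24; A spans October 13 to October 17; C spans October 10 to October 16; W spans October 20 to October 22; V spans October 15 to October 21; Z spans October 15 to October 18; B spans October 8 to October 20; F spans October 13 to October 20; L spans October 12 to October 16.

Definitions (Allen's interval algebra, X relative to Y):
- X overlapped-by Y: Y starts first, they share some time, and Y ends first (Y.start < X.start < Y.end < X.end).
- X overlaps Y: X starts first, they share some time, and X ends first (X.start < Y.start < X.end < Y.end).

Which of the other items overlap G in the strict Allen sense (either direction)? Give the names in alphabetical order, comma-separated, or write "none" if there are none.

Target G = [October 9, October 17].
A [October 13, October 17] → finishes → no.
B [October 8, October 20] → contains → no.
C [October 10, October 16] → during → no.
F [October 13, October 20] → overlapped-by → yes.
K [October 16, October 24] → overlapped-by → yes.
L [October 12, October 16] → during → no.
Q [October 17, October 28] → met-by → no.
V [October 15, October 21] → overlapped-by → yes.
W [October 20, October 22] → after → no.
Z [October 15, October 18] → overlapped-by → yes.
Result: F, K, V, Z.

F, K, V, Z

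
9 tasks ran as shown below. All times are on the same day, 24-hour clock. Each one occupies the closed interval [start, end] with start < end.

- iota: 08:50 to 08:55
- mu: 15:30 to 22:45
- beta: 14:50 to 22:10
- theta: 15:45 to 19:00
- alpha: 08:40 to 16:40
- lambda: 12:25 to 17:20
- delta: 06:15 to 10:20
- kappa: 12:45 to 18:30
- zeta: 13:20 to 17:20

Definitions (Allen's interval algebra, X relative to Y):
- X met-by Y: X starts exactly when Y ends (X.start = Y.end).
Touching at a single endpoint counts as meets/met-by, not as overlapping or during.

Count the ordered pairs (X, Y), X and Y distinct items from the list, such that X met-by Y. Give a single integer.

0

Checking all 72 ordered pairs for relation 'met-by'; matching pairs in alphabetical order:
No pair satisfies it.
Count: 0.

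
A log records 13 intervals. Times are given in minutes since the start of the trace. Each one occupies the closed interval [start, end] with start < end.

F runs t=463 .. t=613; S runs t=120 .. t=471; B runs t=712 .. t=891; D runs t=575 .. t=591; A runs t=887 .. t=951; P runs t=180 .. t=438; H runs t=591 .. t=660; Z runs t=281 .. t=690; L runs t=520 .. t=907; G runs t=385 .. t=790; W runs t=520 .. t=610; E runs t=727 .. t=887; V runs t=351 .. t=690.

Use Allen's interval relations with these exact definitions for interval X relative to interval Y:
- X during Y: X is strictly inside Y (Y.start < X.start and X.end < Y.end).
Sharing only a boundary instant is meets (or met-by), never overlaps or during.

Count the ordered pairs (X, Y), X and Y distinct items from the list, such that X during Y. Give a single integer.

Checking all 156 ordered pairs for relation 'during'; matching pairs in alphabetical order:
(B, L): B during L ✓
(D, F): D during F ✓
(D, G): D during G ✓
(D, L): D during L ✓
(D, V): D during V ✓
(D, W): D during W ✓
(D, Z): D during Z ✓
(E, B): E during B ✓
(E, L): E during L ✓
(F, G): F during G ✓
(F, V): F during V ✓
(F, Z): F during Z ✓
(H, G): H during G ✓
(H, L): H during L ✓
(H, V): H during V ✓
(H, Z): H during Z ✓
(P, S): P during S ✓
(W, F): W during F ✓
(W, G): W during G ✓
(W, V): W during V ✓
(W, Z): W during Z ✓
Count: 21.

21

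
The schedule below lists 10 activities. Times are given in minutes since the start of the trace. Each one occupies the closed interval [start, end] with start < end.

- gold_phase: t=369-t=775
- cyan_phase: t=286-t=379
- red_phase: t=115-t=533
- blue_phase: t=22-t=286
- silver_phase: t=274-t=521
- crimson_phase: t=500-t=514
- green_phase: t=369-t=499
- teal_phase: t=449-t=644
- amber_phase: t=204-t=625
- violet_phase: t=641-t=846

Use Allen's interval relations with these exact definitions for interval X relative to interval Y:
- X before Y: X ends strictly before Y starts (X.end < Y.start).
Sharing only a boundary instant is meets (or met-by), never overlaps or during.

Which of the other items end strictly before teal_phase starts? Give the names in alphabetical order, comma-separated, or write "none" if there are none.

blue_phase, cyan_phase

Target teal_phase = [t=449, t=644].
amber_phase [t=204, t=625] → overlaps → no.
blue_phase [t=22, t=286] → before → yes.
crimson_phase [t=500, t=514] → during → no.
cyan_phase [t=286, t=379] → before → yes.
gold_phase [t=369, t=775] → contains → no.
green_phase [t=369, t=499] → overlaps → no.
red_phase [t=115, t=533] → overlaps → no.
silver_phase [t=274, t=521] → overlaps → no.
violet_phase [t=641, t=846] → overlapped-by → no.
Result: blue_phase, cyan_phase.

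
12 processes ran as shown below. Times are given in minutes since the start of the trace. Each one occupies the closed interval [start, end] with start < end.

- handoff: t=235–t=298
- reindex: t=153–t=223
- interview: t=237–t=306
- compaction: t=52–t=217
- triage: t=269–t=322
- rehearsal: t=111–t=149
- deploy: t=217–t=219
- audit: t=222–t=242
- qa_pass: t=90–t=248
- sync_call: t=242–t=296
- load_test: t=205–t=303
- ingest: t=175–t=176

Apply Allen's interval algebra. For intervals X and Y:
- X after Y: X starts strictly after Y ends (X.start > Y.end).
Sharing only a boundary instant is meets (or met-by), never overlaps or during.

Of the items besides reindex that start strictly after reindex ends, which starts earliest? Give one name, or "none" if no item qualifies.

Target reindex = [t=153, t=223].
audit [t=222, t=242] → overlapped-by → excluded.
compaction [t=52, t=217] → overlaps → excluded.
deploy [t=217, t=219] → during → excluded.
handoff [t=235, t=298] → after → candidate.
ingest [t=175, t=176] → during → excluded.
interview [t=237, t=306] → after → candidate.
load_test [t=205, t=303] → overlapped-by → excluded.
qa_pass [t=90, t=248] → contains → excluded.
rehearsal [t=111, t=149] → before → excluded.
sync_call [t=242, t=296] → after → candidate.
triage [t=269, t=322] → after → candidate.
Among candidates, earliest start is t=235 → handoff.

handoff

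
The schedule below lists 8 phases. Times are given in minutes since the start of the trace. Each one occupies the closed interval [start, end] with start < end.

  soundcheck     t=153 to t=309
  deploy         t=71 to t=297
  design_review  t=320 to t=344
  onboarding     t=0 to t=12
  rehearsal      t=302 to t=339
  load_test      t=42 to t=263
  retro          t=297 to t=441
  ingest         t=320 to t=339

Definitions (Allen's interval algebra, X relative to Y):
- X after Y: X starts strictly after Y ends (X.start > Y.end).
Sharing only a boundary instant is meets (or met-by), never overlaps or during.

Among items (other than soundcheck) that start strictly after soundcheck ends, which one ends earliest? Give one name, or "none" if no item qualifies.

Target soundcheck = [t=153, t=309].
deploy [t=71, t=297] → overlaps → excluded.
design_review [t=320, t=344] → after → candidate.
ingest [t=320, t=339] → after → candidate.
load_test [t=42, t=263] → overlaps → excluded.
onboarding [t=0, t=12] → before → excluded.
rehearsal [t=302, t=339] → overlapped-by → excluded.
retro [t=297, t=441] → overlapped-by → excluded.
Among candidates, earliest end is t=339 → ingest.

ingest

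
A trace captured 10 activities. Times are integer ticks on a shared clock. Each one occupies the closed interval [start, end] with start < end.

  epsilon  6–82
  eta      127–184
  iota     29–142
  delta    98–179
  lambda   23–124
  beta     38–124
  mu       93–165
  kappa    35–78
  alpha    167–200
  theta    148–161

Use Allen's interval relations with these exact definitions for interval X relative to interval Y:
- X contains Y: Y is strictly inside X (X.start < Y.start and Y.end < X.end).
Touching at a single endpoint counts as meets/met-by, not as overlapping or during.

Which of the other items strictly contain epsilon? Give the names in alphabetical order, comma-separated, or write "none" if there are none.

Target epsilon = [6, 82].
alpha [167, 200] → after → no.
beta [38, 124] → overlapped-by → no.
delta [98, 179] → after → no.
eta [127, 184] → after → no.
iota [29, 142] → overlapped-by → no.
kappa [35, 78] → during → no.
lambda [23, 124] → overlapped-by → no.
mu [93, 165] → after → no.
theta [148, 161] → after → no.
Result: none.

none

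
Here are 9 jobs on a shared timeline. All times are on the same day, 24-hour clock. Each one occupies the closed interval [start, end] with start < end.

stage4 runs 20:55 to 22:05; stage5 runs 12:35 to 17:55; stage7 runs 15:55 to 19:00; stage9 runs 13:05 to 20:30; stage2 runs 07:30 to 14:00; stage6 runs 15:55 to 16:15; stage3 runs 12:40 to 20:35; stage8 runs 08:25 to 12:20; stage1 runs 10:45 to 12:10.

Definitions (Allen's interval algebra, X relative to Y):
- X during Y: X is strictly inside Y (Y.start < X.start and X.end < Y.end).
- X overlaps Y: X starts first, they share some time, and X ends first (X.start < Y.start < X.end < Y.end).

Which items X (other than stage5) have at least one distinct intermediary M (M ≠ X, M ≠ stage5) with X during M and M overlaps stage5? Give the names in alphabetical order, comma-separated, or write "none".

Target stage5 = [12:35, 17:55].
Intermediaries M with M overlaps stage5: stage2.
Via stage2 — items with X during stage2: stage1, stage8.
Union: stage1, stage8.

stage1, stage8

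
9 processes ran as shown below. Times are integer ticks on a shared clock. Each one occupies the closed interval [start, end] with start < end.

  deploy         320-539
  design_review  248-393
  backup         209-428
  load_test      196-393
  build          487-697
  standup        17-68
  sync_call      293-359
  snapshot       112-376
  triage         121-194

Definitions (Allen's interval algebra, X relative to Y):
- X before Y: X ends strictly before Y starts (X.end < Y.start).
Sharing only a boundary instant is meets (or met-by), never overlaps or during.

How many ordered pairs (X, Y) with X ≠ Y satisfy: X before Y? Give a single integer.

Checking all 72 ordered pairs for relation 'before'; matching pairs in alphabetical order:
(backup, build): backup before build ✓
(design_review, build): design_review before build ✓
(load_test, build): load_test before build ✓
(snapshot, build): snapshot before build ✓
(standup, backup): standup before backup ✓
(standup, build): standup before build ✓
(standup, deploy): standup before deploy ✓
(standup, design_review): standup before design_review ✓
(standup, load_test): standup before load_test ✓
(standup, snapshot): standup before snapshot ✓
(standup, sync_call): standup before sync_call ✓
(standup, triage): standup before triage ✓
(sync_call, build): sync_call before build ✓
(triage, backup): triage before backup ✓
(triage, build): triage before build ✓
(triage, deploy): triage before deploy ✓
(triage, design_review): triage before design_review ✓
(triage, load_test): triage before load_test ✓
(triage, sync_call): triage before sync_call ✓
Count: 19.

19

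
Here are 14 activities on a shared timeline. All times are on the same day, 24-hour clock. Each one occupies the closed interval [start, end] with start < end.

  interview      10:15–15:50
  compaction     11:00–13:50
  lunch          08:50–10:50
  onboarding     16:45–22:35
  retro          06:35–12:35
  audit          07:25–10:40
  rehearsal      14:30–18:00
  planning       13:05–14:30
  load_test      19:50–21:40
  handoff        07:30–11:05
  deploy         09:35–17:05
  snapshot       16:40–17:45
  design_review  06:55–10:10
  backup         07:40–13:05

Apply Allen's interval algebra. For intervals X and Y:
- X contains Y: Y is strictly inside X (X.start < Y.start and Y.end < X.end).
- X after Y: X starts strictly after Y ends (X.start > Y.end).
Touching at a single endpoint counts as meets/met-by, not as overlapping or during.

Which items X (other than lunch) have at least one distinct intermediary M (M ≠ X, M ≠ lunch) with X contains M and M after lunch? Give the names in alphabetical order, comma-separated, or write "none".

Target lunch = [08:50, 10:50].
Intermediaries M with M after lunch: compaction, load_test, onboarding, planning, rehearsal, snapshot.
Via compaction — items with X contains compaction: deploy, interview.
Via load_test — items with X contains load_test: onboarding.
Via onboarding — items with X contains onboarding: none.
Via planning — items with X contains planning: deploy, interview.
Via rehearsal — items with X contains rehearsal: none.
Via snapshot — items with X contains snapshot: rehearsal.
Union: deploy, interview, onboarding, rehearsal.

deploy, interview, onboarding, rehearsal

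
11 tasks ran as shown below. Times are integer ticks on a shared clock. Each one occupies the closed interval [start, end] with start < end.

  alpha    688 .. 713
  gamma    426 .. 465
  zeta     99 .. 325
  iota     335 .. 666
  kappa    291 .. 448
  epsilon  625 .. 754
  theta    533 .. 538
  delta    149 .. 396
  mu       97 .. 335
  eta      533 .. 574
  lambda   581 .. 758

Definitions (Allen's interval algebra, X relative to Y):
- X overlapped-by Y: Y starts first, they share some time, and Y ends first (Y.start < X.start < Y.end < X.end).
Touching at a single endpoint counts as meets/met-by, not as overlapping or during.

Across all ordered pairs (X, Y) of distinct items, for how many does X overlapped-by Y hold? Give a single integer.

10

Checking all 110 ordered pairs for relation 'overlapped-by'; matching pairs in alphabetical order:
(delta, mu): delta overlapped-by mu ✓
(delta, zeta): delta overlapped-by zeta ✓
(epsilon, iota): epsilon overlapped-by iota ✓
(gamma, kappa): gamma overlapped-by kappa ✓
(iota, delta): iota overlapped-by delta ✓
(iota, kappa): iota overlapped-by kappa ✓
(kappa, delta): kappa overlapped-by delta ✓
(kappa, mu): kappa overlapped-by mu ✓
(kappa, zeta): kappa overlapped-by zeta ✓
(lambda, iota): lambda overlapped-by iota ✓
Count: 10.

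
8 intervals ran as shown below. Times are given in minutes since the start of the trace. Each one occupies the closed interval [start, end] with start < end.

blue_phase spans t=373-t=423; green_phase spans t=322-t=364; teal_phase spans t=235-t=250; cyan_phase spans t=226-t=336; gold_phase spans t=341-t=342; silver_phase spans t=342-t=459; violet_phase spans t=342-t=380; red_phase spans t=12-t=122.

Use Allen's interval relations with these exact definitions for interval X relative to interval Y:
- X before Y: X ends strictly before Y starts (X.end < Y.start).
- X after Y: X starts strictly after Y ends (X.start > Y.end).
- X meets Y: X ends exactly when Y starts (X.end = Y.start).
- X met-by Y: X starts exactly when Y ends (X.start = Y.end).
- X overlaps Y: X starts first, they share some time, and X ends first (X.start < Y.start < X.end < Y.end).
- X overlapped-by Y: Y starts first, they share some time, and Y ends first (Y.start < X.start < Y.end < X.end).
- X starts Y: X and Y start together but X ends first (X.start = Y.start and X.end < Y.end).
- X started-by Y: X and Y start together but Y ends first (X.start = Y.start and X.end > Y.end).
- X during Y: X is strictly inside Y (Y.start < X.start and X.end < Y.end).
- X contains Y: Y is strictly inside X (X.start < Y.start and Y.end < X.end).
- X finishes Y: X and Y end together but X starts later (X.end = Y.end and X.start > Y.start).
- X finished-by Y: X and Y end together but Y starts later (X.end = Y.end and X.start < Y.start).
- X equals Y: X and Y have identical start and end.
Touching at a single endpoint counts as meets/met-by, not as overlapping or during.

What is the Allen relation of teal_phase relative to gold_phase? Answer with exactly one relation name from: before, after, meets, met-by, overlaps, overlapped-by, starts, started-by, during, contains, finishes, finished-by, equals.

before

teal_phase = [t=235, t=250]; gold_phase = [t=341, t=342].
Compare endpoints: teal_phase.start < gold_phase.start, teal_phase.start < gold_phase.end, teal_phase.end < gold_phase.start, teal_phase.end < gold_phase.end.
That pattern is 'before'.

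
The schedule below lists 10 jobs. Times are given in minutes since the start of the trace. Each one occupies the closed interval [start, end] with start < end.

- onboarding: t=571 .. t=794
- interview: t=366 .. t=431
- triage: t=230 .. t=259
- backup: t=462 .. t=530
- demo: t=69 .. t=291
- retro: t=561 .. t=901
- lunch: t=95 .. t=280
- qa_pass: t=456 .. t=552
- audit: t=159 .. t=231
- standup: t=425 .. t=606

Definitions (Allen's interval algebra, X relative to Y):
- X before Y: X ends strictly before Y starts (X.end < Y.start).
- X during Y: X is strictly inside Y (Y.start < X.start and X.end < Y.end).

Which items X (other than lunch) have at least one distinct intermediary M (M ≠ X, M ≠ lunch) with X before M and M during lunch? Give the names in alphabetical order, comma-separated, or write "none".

none

Target lunch = [t=95, t=280].
Intermediaries M with M during lunch: audit, triage.
Via audit — items with X before audit: none.
Via triage — items with X before triage: none.
Union: none.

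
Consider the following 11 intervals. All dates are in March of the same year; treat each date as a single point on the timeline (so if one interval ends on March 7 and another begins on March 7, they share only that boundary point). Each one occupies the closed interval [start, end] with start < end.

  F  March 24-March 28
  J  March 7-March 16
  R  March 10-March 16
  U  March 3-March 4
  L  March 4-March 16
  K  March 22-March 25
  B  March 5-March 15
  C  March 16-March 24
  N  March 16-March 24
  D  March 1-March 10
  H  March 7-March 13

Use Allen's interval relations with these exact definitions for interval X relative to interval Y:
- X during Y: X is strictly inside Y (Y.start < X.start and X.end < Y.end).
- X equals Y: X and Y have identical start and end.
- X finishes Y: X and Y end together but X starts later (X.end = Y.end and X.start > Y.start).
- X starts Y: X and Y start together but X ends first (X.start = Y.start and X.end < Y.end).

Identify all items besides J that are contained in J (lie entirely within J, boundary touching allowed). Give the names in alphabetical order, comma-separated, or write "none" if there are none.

H, R

Target J = [March 7, March 16].
B [March 5, March 15] → overlaps → no.
C [March 16, March 24] → met-by → no.
D [March 1, March 10] → overlaps → no.
F [March 24, March 28] → after → no.
H [March 7, March 13] → starts → yes.
K [March 22, March 25] → after → no.
L [March 4, March 16] → finished-by → no.
N [March 16, March 24] → met-by → no.
R [March 10, March 16] → finishes → yes.
U [March 3, March 4] → before → no.
Result: H, R.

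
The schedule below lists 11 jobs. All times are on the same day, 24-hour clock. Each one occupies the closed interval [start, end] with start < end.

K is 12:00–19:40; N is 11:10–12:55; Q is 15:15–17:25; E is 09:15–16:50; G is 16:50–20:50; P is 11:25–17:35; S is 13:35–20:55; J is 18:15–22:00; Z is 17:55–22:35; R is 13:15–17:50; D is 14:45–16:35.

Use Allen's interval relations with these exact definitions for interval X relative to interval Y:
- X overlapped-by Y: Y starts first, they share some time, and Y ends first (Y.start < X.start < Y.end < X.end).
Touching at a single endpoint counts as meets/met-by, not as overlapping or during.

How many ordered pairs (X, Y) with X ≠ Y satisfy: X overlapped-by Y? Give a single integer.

23

Checking all 110 ordered pairs for relation 'overlapped-by'; matching pairs in alphabetical order:
(G, K): G overlapped-by K ✓
(G, P): G overlapped-by P ✓
(G, Q): G overlapped-by Q ✓
(G, R): G overlapped-by R ✓
(J, G): J overlapped-by G ✓
(J, K): J overlapped-by K ✓
(J, S): J overlapped-by S ✓
(K, E): K overlapped-by E ✓
(K, N): K overlapped-by N ✓
(K, P): K overlapped-by P ✓
(P, E): P overlapped-by E ✓
(P, N): P overlapped-by N ✓
(Q, D): Q overlapped-by D ✓
(Q, E): Q overlapped-by E ✓
(R, E): R overlapped-by E ✓
(R, P): R overlapped-by P ✓
(S, E): S overlapped-by E ✓
(S, K): S overlapped-by K ✓
(S, P): S overlapped-by P ✓
(S, R): S overlapped-by R ✓
(Z, G): Z overlapped-by G ✓
(Z, K): Z overlapped-by K ✓
(Z, S): Z overlapped-by S ✓
Count: 23.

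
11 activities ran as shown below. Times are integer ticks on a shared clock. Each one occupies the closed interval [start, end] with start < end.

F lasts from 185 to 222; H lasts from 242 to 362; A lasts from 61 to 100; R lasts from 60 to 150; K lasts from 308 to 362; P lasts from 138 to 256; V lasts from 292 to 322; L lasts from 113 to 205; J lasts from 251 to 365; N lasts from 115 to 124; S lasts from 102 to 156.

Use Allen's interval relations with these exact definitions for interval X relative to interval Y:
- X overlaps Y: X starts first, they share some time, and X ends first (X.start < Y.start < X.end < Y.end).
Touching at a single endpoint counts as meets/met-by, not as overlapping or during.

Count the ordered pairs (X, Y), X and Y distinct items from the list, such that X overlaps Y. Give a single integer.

Checking all 110 ordered pairs for relation 'overlaps'; matching pairs in alphabetical order:
(H, J): H overlaps J ✓
(L, F): L overlaps F ✓
(L, P): L overlaps P ✓
(P, H): P overlaps H ✓
(P, J): P overlaps J ✓
(R, L): R overlaps L ✓
(R, P): R overlaps P ✓
(R, S): R overlaps S ✓
(S, L): S overlaps L ✓
(S, P): S overlaps P ✓
(V, K): V overlaps K ✓
Count: 11.

11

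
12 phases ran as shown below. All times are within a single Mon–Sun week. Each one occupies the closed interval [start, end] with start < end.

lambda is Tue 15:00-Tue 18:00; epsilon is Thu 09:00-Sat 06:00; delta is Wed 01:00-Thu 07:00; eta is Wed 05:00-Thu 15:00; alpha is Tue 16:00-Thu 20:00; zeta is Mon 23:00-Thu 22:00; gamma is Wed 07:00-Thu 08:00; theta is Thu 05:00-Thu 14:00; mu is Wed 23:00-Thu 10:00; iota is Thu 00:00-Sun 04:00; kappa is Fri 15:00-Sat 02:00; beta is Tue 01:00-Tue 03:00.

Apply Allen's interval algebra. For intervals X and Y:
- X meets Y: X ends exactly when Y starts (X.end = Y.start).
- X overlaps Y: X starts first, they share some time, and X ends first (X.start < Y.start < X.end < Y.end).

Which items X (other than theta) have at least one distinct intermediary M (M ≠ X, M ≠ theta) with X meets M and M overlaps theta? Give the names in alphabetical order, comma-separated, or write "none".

none

Target theta = [Thu 05:00, Thu 14:00].
Intermediaries M with M overlaps theta: delta, gamma, mu.
Via delta — items with X meets delta: none.
Via gamma — items with X meets gamma: none.
Via mu — items with X meets mu: none.
Union: none.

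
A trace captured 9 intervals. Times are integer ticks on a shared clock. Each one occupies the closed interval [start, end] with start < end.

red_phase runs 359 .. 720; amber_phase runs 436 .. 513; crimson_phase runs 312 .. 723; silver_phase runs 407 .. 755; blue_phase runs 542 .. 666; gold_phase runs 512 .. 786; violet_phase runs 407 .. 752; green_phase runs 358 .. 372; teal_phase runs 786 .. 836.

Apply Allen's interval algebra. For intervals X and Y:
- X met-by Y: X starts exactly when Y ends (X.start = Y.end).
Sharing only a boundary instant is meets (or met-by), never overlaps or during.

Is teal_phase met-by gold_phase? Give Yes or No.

teal_phase = [786, 836], gold_phase = [512, 786].
Actual relation of teal_phase to gold_phase: met-by.
Asked whether 'met-by' holds → Yes.

Yes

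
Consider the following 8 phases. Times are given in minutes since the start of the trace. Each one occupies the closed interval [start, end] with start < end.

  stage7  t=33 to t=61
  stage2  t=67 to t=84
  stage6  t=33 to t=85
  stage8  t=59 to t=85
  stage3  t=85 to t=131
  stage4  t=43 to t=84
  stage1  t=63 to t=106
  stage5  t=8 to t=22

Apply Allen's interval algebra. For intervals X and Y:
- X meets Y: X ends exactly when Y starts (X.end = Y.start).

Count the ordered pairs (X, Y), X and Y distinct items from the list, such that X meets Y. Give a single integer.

Checking all 56 ordered pairs for relation 'meets'; matching pairs in alphabetical order:
(stage6, stage3): stage6 meets stage3 ✓
(stage8, stage3): stage8 meets stage3 ✓
Count: 2.

2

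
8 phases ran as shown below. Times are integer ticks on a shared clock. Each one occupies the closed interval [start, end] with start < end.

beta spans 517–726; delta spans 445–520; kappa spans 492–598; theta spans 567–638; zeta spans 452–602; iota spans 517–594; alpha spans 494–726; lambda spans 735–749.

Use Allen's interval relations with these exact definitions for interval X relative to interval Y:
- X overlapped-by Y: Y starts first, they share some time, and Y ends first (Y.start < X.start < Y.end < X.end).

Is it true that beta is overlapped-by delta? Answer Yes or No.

Yes

beta = [517, 726], delta = [445, 520].
Actual relation of beta to delta: overlapped-by.
Asked whether 'overlapped-by' holds → Yes.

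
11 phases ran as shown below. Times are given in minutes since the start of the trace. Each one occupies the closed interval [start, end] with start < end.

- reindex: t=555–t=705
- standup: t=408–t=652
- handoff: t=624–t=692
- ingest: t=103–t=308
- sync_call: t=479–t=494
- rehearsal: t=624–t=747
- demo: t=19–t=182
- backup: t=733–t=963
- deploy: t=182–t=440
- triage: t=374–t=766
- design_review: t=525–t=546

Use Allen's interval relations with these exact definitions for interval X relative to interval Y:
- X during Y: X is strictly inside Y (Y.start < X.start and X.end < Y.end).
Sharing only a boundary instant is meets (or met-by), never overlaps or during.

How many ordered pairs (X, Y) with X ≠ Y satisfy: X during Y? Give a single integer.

Checking all 110 ordered pairs for relation 'during'; matching pairs in alphabetical order:
(design_review, standup): design_review during standup ✓
(design_review, triage): design_review during triage ✓
(handoff, reindex): handoff during reindex ✓
(handoff, triage): handoff during triage ✓
(rehearsal, triage): rehearsal during triage ✓
(reindex, triage): reindex during triage ✓
(standup, triage): standup during triage ✓
(sync_call, standup): sync_call during standup ✓
(sync_call, triage): sync_call during triage ✓
Count: 9.

9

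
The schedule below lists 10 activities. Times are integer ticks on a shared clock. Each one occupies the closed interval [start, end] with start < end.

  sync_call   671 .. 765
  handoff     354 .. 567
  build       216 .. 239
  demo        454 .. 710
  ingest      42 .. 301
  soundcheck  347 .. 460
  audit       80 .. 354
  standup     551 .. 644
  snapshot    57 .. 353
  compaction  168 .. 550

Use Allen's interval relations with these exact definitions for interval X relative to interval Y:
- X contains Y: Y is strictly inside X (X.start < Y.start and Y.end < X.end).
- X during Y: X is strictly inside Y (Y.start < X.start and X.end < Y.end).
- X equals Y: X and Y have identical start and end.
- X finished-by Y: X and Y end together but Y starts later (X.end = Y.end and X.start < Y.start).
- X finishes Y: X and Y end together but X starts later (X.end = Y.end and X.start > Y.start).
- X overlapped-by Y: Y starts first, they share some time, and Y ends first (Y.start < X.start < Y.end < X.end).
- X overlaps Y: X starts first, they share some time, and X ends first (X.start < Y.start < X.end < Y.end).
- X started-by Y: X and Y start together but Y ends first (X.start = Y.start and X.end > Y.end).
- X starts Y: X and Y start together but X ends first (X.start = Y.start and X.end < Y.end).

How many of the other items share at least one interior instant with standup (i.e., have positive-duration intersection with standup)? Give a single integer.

2

Target standup = [551, 644].
audit [80, 354] → before → no.
build [216, 239] → before → no.
compaction [168, 550] → before → no.
demo [454, 710] → contains → counts.
handoff [354, 567] → overlaps → counts.
ingest [42, 301] → before → no.
snapshot [57, 353] → before → no.
soundcheck [347, 460] → before → no.
sync_call [671, 765] → after → no.
Total: 2.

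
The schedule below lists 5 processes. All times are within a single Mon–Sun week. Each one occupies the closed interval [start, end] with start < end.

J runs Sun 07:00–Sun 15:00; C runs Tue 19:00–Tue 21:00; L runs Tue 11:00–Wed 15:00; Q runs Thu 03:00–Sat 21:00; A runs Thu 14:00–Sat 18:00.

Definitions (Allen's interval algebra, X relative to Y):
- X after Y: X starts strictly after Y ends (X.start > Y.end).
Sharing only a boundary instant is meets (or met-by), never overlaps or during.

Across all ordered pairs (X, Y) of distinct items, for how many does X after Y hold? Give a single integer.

Checking all 20 ordered pairs for relation 'after'; matching pairs in alphabetical order:
(A, C): A after C ✓
(A, L): A after L ✓
(J, A): J after A ✓
(J, C): J after C ✓
(J, L): J after L ✓
(J, Q): J after Q ✓
(Q, C): Q after C ✓
(Q, L): Q after L ✓
Count: 8.

8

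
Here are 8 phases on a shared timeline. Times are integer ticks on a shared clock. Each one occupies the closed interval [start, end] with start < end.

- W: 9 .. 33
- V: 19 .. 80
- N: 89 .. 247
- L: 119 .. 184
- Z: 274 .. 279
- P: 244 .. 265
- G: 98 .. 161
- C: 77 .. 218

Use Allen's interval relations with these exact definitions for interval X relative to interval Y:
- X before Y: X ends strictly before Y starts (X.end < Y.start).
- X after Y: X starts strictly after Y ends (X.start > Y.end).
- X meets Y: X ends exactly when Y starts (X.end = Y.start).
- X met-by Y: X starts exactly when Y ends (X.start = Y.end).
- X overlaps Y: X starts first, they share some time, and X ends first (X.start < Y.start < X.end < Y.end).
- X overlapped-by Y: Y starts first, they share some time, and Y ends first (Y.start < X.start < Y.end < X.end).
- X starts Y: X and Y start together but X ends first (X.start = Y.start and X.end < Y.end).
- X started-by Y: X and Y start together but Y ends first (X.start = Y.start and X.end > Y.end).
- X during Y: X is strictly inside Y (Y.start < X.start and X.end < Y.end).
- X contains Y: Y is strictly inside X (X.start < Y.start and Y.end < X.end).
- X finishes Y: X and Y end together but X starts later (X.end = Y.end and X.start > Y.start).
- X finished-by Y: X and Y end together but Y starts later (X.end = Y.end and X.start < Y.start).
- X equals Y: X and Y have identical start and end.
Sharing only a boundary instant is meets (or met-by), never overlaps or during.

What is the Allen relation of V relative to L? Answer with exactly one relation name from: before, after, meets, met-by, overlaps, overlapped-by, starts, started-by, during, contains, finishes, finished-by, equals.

V = [19, 80]; L = [119, 184].
Compare endpoints: V.start < L.start, V.start < L.end, V.end < L.start, V.end < L.end.
That pattern is 'before'.

before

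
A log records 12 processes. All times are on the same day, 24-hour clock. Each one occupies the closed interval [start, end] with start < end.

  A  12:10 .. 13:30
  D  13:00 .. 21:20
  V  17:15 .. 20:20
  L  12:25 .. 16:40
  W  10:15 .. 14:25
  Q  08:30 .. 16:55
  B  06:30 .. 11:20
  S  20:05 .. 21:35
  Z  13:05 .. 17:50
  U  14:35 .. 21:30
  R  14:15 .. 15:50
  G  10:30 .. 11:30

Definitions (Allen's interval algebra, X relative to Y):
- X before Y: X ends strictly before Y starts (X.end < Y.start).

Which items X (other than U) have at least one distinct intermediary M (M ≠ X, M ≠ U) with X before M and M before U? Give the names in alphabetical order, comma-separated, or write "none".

B, G

Target U = [14:35, 21:30].
Intermediaries M with M before U: A, B, G, W.
Via A — items with X before A: B, G.
Via B — items with X before B: none.
Via G — items with X before G: none.
Via W — items with X before W: none.
Union: B, G.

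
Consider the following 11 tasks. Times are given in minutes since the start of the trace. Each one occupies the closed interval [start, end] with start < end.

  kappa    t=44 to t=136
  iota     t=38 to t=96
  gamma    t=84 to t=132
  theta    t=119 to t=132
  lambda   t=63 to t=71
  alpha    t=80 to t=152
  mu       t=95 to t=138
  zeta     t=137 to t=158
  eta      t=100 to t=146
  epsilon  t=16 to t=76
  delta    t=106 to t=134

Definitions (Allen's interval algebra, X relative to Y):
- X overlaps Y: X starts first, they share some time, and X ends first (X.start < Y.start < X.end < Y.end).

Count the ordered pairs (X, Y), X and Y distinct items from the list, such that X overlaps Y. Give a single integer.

Checking all 110 ordered pairs for relation 'overlaps'; matching pairs in alphabetical order:
(alpha, zeta): alpha overlaps zeta ✓
(epsilon, iota): epsilon overlaps iota ✓
(epsilon, kappa): epsilon overlaps kappa ✓
(eta, zeta): eta overlaps zeta ✓
(gamma, delta): gamma overlaps delta ✓
(gamma, eta): gamma overlaps eta ✓
(gamma, mu): gamma overlaps mu ✓
(iota, alpha): iota overlaps alpha ✓
(iota, gamma): iota overlaps gamma ✓
(iota, kappa): iota overlaps kappa ✓
(iota, mu): iota overlaps mu ✓
(kappa, alpha): kappa overlaps alpha ✓
(kappa, eta): kappa overlaps eta ✓
(kappa, mu): kappa overlaps mu ✓
(mu, eta): mu overlaps eta ✓
(mu, zeta): mu overlaps zeta ✓
Count: 16.

16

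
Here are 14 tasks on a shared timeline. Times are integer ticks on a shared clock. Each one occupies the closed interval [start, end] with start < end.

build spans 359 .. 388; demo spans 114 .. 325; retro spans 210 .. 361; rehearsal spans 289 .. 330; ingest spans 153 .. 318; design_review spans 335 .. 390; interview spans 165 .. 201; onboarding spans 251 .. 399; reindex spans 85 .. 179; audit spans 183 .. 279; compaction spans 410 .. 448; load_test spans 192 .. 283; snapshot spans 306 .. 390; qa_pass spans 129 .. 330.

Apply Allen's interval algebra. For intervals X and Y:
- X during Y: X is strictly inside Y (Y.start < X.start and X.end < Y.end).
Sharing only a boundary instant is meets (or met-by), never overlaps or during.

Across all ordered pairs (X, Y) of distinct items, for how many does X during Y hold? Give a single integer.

Checking all 182 ordered pairs for relation 'during'; matching pairs in alphabetical order:
(audit, demo): audit during demo ✓
(audit, ingest): audit during ingest ✓
(audit, qa_pass): audit during qa_pass ✓
(build, design_review): build during design_review ✓
(build, onboarding): build during onboarding ✓
(build, snapshot): build during snapshot ✓
(design_review, onboarding): design_review during onboarding ✓
(ingest, demo): ingest during demo ✓
(ingest, qa_pass): ingest during qa_pass ✓
(interview, demo): interview during demo ✓
(interview, ingest): interview during ingest ✓
(interview, qa_pass): interview during qa_pass ✓
(load_test, demo): load_test during demo ✓
(load_test, ingest): load_test during ingest ✓
(load_test, qa_pass): load_test during qa_pass ✓
(rehearsal, onboarding): rehearsal during onboarding ✓
(rehearsal, retro): rehearsal during retro ✓
(snapshot, onboarding): snapshot during onboarding ✓
Count: 18.

18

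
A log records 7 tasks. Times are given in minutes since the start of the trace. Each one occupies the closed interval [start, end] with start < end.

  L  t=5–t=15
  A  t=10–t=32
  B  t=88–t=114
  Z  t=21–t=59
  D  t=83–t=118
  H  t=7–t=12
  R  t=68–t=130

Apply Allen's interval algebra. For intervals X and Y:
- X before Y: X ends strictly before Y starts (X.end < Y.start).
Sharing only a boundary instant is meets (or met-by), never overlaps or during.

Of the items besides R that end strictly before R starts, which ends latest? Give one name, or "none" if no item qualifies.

Target R = [t=68, t=130].
A [t=10, t=32] → before → candidate.
B [t=88, t=114] → during → excluded.
D [t=83, t=118] → during → excluded.
H [t=7, t=12] → before → candidate.
L [t=5, t=15] → before → candidate.
Z [t=21, t=59] → before → candidate.
Among candidates, latest end is t=59 → Z.

Z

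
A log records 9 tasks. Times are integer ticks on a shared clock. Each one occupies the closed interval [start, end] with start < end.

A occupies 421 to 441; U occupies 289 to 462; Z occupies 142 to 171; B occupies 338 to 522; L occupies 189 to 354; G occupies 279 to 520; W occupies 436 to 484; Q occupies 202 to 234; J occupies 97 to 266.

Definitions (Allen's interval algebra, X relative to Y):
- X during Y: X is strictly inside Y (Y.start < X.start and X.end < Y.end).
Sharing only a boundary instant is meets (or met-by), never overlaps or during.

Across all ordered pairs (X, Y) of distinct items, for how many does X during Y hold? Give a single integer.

Checking all 72 ordered pairs for relation 'during'; matching pairs in alphabetical order:
(A, B): A during B ✓
(A, G): A during G ✓
(A, U): A during U ✓
(Q, J): Q during J ✓
(Q, L): Q during L ✓
(U, G): U during G ✓
(W, B): W during B ✓
(W, G): W during G ✓
(Z, J): Z during J ✓
Count: 9.

9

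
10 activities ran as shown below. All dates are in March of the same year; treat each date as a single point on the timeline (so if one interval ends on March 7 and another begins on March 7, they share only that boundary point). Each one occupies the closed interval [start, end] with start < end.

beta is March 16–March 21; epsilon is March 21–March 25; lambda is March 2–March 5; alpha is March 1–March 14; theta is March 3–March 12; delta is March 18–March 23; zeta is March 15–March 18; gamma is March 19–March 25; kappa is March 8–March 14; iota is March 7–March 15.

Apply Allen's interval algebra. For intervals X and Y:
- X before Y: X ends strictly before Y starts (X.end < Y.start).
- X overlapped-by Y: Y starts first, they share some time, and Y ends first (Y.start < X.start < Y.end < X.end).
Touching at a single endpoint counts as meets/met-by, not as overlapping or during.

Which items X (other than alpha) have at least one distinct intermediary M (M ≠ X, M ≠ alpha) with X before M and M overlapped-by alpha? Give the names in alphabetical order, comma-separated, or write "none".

lambda

Target alpha = [March 1, March 14].
Intermediaries M with M overlapped-by alpha: iota.
Via iota — items with X before iota: lambda.
Union: lambda.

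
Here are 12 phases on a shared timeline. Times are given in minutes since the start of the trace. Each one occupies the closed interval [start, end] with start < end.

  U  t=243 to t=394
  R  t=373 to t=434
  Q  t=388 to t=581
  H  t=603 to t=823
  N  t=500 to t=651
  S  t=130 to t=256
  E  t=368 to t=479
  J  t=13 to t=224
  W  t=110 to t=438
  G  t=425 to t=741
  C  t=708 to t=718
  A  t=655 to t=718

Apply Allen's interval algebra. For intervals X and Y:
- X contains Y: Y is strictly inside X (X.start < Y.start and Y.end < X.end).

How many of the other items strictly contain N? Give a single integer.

Target N = [t=500, t=651].
A [t=655, t=718] → after → no.
C [t=708, t=718] → after → no.
E [t=368, t=479] → before → no.
G [t=425, t=741] → contains → counts.
H [t=603, t=823] → overlapped-by → no.
J [t=13, t=224] → before → no.
Q [t=388, t=581] → overlaps → no.
R [t=373, t=434] → before → no.
S [t=130, t=256] → before → no.
U [t=243, t=394] → before → no.
W [t=110, t=438] → before → no.
Total: 1.

1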